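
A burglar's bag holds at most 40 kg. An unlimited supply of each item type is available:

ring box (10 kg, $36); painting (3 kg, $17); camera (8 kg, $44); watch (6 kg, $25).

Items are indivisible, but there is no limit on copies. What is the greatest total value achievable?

$224

Best value-per-unit is painting at 17/3; filling with it alone gives 13×17 = 221.
Optimal mix: 8×painting + 2×camera → weight 40, value 224.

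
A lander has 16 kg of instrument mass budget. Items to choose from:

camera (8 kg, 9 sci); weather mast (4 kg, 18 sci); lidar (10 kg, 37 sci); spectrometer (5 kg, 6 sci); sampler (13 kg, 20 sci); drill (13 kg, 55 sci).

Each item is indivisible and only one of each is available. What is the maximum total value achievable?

This is a 0/1 knapsack; check combinations near the capacity.
- drill: mass 13, value 55
- weather mast+lidar: mass 4+10=14, value 18+37=55
- lidar+spectrometer: mass 10+5=15, value 37+6=43
- lidar: mass 10, value 37
Best: 55 sci.

55 sci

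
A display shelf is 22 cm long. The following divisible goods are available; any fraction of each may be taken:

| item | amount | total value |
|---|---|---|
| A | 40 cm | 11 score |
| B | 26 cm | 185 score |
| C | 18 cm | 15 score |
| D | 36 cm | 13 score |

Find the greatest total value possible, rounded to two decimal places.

156.54

Take in order of value per unit:
- B (185/26 per unit): 22 of 26 → value 22×185/26 = 156.5385, running total 156.54
Total 156.54.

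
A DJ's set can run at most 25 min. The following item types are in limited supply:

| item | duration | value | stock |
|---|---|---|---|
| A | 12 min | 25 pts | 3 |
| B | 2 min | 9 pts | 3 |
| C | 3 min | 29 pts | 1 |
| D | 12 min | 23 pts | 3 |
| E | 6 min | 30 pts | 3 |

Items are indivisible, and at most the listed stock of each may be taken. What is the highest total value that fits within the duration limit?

Best selections within duration 25 and stock limits:
- 2×B + 1×C + 3×E: duration 25, value 137
- 1×B + 1×C + 3×E: duration 23, value 128
- 1×C + 3×E: duration 21, value 119
Best: 137 pts.

137 pts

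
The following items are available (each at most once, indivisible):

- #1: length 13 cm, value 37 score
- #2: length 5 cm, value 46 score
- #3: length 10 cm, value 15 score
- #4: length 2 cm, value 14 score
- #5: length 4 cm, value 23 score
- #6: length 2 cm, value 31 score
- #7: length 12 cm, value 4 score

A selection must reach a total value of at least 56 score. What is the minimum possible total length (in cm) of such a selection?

Subsets with value ≥ 56, sorted by total length:
- #2+#6: length 7, value 77
- #2+#4: length 7, value 60
Minimum length: 7 cm.

7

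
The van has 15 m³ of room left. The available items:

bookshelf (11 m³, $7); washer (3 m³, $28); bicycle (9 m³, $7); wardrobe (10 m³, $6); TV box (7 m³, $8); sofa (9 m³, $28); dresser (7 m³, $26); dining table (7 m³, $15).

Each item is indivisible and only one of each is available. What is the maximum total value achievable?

Check high-value combinations within 15 m³:
- washer+sofa: volume 3+9=12, value 28+28=56
- washer+dresser: volume 3+7=10, value 28+26=54
- washer+dining table: volume 3+7=10, value 28+15=43
Best: $56.

$56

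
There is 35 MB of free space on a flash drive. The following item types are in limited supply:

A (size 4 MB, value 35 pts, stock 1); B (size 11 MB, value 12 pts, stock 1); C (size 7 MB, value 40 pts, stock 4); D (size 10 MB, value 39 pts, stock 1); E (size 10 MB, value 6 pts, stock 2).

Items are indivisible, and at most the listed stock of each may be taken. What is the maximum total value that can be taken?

Best selections within size 35 and stock limits:
- 1×A + 4×C: size 32, value 195
- 1×A + 3×C + 1×D: size 35, value 194
- 1×A + 3×C + 1×E: size 35, value 161
- 4×C: size 28, value 160
Best: 195 pts.

195 pts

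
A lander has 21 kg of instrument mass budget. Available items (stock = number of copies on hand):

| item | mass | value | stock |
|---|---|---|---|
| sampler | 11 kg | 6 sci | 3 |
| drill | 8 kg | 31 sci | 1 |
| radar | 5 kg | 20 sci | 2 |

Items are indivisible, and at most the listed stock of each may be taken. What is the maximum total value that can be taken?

Top feasible selections:
- 1×drill + 2×radar: mass 18, value 71
- 1×drill + 1×radar: mass 13, value 51
- 1×sampler + 2×radar: mass 21, value 46
- 2×radar: mass 10, value 40
Best: 71 sci.

71 sci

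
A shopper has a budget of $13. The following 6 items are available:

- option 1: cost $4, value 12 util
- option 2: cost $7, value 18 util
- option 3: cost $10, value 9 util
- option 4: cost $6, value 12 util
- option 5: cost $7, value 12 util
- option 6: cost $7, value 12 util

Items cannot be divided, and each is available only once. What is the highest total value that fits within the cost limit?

Check high-value combinations within $13:
- option 1+option 2: cost 4+7=11, value 12+18=30
- option 2+option 4: cost 7+6=13, value 18+12=30
- option 1+option 4: cost 4+6=10, value 12+12=24
- option 1+option 5: cost 4+7=11, value 12+12=24
Best: 30 util.

30 util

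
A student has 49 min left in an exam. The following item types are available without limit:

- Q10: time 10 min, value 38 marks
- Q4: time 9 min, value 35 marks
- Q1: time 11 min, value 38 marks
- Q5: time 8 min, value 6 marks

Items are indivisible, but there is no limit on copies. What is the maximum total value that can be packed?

187 marks

Best value-per-unit is Q4 at 35/9; filling with it alone gives 5×35 = 175.
Optimal mix: 4×Q10 + 1×Q4 → time 49, value 187.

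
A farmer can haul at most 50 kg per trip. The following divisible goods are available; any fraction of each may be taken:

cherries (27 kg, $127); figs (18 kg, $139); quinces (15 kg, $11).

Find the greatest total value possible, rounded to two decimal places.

Take in order of value per unit:
- figs (139/18 per unit): all 18 → value 139, running total 139.00
- cherries (127/27 per unit): all 27 → value 127, running total 266.00
- quinces (11/15 per unit): 5 of 15 → value 5×11/15 = 3.6667, running total 269.67
Total 269.67.

269.67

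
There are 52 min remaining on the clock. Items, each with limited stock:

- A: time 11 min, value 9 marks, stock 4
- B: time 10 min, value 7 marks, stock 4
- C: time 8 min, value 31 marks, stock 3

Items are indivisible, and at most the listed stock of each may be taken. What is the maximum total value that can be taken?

111 marks

Best selections within time 52 and stock limits:
- 2×A + 3×C: time 46, value 111
- 1×A + 1×B + 3×C: time 45, value 109
- 2×B + 3×C: time 44, value 107
Best: 111 marks.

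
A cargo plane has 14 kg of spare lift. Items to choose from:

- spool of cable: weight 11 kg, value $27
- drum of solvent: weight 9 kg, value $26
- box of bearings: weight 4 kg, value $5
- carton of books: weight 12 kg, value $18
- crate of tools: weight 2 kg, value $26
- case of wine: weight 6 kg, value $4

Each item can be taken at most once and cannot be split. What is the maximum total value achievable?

$53

Check high-value combinations within 14 kg:
- spool of cable+crate of tools: weight 11+2=13, value 27+26=53
- drum of solvent+crate of tools: weight 9+2=11, value 26+26=52
- carton of books+crate of tools: weight 12+2=14, value 18+26=44
- box of bearings+crate of tools+case of wine: weight 4+2+6=12, value 5+26+4=35
- box of bearings+crate of tools: weight 4+2=6, value 5+26=31
Best: $53.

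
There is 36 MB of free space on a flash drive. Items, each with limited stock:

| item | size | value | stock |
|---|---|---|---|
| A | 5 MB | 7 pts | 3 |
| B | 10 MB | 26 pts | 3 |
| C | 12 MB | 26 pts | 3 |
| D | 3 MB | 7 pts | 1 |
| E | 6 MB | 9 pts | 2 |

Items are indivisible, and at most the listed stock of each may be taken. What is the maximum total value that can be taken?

87 pts

Top feasible selections:
- 3×B + 1×E: size 36, value 87
- 3×B + 1×D: size 33, value 85
- 2×B + 1×C + 1×D: size 35, value 85
- 1×A + 3×B: size 35, value 85
Best: 87 pts.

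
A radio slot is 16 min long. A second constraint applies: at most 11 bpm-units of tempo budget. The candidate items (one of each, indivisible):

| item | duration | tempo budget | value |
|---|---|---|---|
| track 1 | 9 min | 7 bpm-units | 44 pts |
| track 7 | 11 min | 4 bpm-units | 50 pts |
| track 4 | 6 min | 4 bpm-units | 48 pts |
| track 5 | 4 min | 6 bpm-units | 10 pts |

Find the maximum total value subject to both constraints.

92 pts

Feasible sets respecting both limits:
- track 1+track 4: duration 15, tempo budget 11, value 92
- track 7+track 5: duration 15, tempo budget 10, value 60
- track 4+track 5: duration 10, tempo budget 10, value 58
Best: 92 pts.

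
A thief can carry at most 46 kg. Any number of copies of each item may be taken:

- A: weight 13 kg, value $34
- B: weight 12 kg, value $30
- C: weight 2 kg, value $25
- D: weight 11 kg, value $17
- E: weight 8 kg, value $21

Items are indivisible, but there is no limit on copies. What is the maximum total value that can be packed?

$575

Best value-per-unit is C at 25/2, and filling with it alone uses weight 23×2=46. No mix of the others beats 23×25 = 575.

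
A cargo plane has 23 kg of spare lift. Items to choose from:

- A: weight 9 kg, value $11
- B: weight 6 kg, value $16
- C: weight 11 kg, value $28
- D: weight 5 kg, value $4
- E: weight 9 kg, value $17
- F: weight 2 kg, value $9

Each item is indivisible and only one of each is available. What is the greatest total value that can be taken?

Check high-value combinations within 23 kg:
- C+E+F: weight 11+9+2=22, value 28+17+9=54
- B+C+F: weight 6+11+2=19, value 16+28+9=53
- B+C+D: weight 6+11+5=22, value 16+28+4=48
Best: $54.

$54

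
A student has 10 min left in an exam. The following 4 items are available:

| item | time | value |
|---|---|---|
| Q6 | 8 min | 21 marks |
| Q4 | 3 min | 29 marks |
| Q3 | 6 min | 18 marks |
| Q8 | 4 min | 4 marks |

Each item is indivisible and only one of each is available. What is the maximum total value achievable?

47 marks

Check high-value combinations within 10 min:
- Q4+Q3: time 3+6=9, value 29+18=47
- Q4+Q8: time 3+4=7, value 29+4=33
- Q4: time 3, value 29
- Q3+Q8: time 6+4=10, value 18+4=22
Best: 47 marks.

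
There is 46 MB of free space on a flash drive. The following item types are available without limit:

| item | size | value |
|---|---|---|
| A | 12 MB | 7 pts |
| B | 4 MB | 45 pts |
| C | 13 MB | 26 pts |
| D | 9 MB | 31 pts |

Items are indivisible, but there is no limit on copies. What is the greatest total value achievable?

495 pts

Best value-per-unit is B at 45/4, and filling with it alone uses size 11×4=44. No mix of the others beats 11×45 = 495.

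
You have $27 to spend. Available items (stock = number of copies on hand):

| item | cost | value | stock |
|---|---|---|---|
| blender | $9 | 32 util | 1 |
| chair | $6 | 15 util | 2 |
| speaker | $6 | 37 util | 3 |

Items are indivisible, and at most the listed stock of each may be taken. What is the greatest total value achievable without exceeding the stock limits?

Top feasible selections:
- 1×blender + 3×speaker: cost 27, value 143
- 1×chair + 3×speaker: cost 24, value 126
- 1×blender + 1×chair + 2×speaker: cost 27, value 121
Best: 143 util.

143 util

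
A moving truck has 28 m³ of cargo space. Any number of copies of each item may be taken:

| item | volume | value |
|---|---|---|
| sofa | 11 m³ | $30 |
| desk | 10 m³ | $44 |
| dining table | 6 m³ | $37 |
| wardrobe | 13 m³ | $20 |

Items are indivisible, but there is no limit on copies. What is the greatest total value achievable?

$155

Best value-per-unit is dining table at 37/6; filling with it alone gives 4×37 = 148.
Optimal mix: 1×desk + 3×dining table → volume 28, value 155.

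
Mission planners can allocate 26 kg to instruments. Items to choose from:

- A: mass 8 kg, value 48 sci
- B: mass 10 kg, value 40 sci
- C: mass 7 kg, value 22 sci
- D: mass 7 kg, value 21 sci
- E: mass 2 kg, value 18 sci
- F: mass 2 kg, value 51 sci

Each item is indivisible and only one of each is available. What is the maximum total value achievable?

Check high-value combinations within 26 kg:
- A+C+D+E+F: mass 8+7+7+2+2=26, value 48+22+21+18+51=160
- A+B+E+F: mass 8+10+2+2=22, value 48+40+18+51=157
- A+C+D+F: mass 8+7+7+2=24, value 48+22+21+51=142
- A+C+E+F: mass 8+7+2+2=19, value 48+22+18+51=139
Best: 160 sci.

160 sci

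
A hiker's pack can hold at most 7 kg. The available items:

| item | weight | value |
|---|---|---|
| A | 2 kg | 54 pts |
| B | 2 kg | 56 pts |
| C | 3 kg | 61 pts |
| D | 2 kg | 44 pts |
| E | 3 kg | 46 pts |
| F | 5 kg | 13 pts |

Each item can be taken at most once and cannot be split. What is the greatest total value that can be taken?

Check high-value combinations within 7 kg:
- A+B+C: weight 2+2+3=7, value 54+56+61=171
- B+C+D: weight 2+3+2=7, value 56+61+44=161
- A+C+D: weight 2+3+2=7, value 54+61+44=159
- A+B+E: weight 2+2+3=7, value 54+56+46=156
Best: 171 pts.

171 pts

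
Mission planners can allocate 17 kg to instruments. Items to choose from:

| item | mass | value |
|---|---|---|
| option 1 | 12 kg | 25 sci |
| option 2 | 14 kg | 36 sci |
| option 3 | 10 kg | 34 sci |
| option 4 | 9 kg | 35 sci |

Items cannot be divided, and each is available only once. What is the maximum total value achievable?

36 sci

This is a 0/1 knapsack; check combinations near the capacity.
- option 2: mass 14, value 36
- option 4: mass 9, value 35
- option 3: mass 10, value 34
Best: 36 sci.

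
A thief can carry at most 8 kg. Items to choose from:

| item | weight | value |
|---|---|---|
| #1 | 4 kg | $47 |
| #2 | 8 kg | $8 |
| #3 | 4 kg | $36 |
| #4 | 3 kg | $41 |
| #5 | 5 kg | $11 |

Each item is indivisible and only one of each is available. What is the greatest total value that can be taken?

$88

Check high-value combinations within 8 kg:
- #1+#4: weight 4+3=7, value 47+41=88
- #1+#3: weight 4+4=8, value 47+36=83
- #3+#4: weight 4+3=7, value 36+41=77
- #4+#5: weight 3+5=8, value 41+11=52
- #1: weight 4, value 47
Best: $88.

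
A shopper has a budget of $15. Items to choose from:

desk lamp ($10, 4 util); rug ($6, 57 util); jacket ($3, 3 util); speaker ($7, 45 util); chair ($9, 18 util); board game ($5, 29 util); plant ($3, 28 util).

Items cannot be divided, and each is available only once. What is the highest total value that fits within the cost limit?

114 util

This is a 0/1 knapsack; check combinations near the capacity.
- rug+board game+plant: cost 6+5+3=14, value 57+29+28=114
- rug+speaker: cost 6+7=13, value 57+45=102
- speaker+board game+plant: cost 7+5+3=15, value 45+29+28=102
Best: 114 util.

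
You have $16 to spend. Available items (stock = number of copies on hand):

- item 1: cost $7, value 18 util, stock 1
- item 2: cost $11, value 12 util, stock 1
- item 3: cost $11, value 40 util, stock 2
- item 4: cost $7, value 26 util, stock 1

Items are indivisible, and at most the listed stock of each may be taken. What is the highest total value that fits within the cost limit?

Top feasible selections:
- 1×item 1 + 1×item 4: cost 14, value 44
- 1×item 3: cost 11, value 40
- 1×item 4: cost 7, value 26
- 1×item 1: cost 7, value 18
Best: 44 util.

44 util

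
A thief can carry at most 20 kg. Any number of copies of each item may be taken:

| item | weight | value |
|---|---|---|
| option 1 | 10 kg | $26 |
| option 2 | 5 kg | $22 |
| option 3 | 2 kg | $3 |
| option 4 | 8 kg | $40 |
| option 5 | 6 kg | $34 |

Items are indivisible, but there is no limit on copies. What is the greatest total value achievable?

Best value-per-unit is option 5 at 34/6; filling with it alone gives 3×34 = 102.
Optimal mix: 1×option 4 + 2×option 5 → weight 20, value 108.

$108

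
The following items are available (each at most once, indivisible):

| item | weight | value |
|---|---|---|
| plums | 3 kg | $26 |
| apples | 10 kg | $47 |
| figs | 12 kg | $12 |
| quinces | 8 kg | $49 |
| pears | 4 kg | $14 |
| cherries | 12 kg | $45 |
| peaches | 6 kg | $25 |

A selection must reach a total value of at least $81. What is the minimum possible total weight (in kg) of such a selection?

15

Subsets with value ≥ 81, sorted by total weight:
- plums+quinces+pears: weight 15, value 89
- plums+quinces+peaches: weight 17, value 100
- plums+apples+pears: weight 17, value 87
Minimum weight: 15 kg.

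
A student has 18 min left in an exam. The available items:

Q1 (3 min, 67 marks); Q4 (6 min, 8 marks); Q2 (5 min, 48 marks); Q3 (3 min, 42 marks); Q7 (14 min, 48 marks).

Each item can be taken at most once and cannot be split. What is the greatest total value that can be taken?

165 marks

Check high-value combinations within 18 min:
- Q1+Q4+Q2+Q3: time 3+6+5+3=17, value 67+8+48+42=165
- Q1+Q2+Q3: time 3+5+3=11, value 67+48+42=157
- Q1+Q4+Q2: time 3+6+5=14, value 67+8+48=123
Best: 165 marks.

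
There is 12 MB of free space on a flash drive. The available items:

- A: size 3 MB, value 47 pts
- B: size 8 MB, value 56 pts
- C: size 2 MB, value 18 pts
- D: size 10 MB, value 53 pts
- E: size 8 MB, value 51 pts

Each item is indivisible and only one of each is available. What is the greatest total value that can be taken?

103 pts

Check high-value combinations within 12 MB:
- A+B: size 3+8=11, value 47+56=103
- A+E: size 3+8=11, value 47+51=98
- B+C: size 8+2=10, value 56+18=74
- C+D: size 2+10=12, value 18+53=71
Best: 103 pts.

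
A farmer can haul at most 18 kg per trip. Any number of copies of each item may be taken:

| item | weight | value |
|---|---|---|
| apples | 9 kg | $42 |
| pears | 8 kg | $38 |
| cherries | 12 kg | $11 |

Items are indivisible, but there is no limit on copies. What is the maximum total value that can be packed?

$84

Best value-per-unit is pears at 38/8; filling with it alone gives 2×38 = 76.
Optimal mix: 2×apples → weight 18, value 84.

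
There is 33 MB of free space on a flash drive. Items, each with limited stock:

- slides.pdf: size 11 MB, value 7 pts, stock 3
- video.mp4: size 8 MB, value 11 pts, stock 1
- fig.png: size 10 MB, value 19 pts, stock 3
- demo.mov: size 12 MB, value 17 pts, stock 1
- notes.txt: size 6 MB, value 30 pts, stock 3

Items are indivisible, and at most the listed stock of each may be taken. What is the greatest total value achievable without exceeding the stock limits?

109 pts

Top feasible selections:
- 1×fig.png + 3×notes.txt: size 28, value 109
- 1×demo.mov + 3×notes.txt: size 30, value 107
- 1×video.mp4 + 3×notes.txt: size 26, value 101
- 2×fig.png + 2×notes.txt: size 32, value 98
Best: 109 pts.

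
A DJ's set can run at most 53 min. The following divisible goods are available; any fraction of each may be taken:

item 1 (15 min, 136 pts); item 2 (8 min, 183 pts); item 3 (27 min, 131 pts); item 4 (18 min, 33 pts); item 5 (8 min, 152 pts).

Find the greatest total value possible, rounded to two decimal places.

577.74

Take in order of value per unit:
- item 2 (183/8 per unit): all 8 → value 183, running total 183.00
- item 5 (152/8 per unit): all 8 → value 152, running total 335.00
- item 1 (136/15 per unit): all 15 → value 136, running total 471.00
- item 3 (131/27 per unit): 22 of 27 → value 22×131/27 = 106.7407, running total 577.74
Total 577.74.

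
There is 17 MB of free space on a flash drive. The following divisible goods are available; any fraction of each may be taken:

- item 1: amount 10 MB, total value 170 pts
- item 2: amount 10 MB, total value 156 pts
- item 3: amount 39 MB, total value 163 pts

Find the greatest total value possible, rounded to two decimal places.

Take in order of value per unit:
- item 1 (170/10 per unit): all 10 → value 170, running total 170.00
- item 2 (156/10 per unit): 7 of 10 → value 7×156/10 = 109.2000, running total 279.20
Total 279.20.

279.20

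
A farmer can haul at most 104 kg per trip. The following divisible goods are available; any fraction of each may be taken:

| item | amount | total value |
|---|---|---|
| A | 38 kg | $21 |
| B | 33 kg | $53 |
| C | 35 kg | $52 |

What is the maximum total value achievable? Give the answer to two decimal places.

124.89

Take in order of value per unit:
- B (53/33 per unit): all 33 → value 53, running total 53.00
- C (52/35 per unit): all 35 → value 52, running total 105.00
- A (21/38 per unit): 36 of 38 → value 36×21/38 = 19.8947, running total 124.89
Total 124.89.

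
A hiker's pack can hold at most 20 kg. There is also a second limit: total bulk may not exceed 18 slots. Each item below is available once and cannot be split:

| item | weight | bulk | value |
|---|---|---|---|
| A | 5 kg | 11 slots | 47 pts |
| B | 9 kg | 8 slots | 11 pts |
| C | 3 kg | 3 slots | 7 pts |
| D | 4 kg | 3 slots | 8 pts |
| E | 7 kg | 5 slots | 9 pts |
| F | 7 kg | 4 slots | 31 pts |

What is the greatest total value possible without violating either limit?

86 pts

Feasible sets respecting both limits:
- A+D+F: weight 16, bulk 18, value 86
- A+C+F: weight 15, bulk 18, value 85
- A+F: weight 12, bulk 15, value 78
- A+C+D: weight 12, bulk 17, value 62
Best: 86 pts.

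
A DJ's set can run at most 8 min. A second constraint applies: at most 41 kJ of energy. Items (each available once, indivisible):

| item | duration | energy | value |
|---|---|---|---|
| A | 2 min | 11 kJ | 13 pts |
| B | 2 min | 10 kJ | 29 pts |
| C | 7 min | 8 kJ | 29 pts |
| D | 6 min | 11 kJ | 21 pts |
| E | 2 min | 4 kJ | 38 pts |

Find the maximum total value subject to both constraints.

Feasible sets respecting both limits:
- A+B+E: duration 6, energy 25, value 80
- B+E: duration 4, energy 14, value 67
- D+E: duration 8, energy 15, value 59
Best: 80 pts.

80 pts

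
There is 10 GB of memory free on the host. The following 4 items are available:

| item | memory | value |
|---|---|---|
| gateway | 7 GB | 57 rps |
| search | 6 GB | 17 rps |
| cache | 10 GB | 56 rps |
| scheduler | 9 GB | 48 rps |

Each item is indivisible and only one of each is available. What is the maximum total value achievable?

Check high-value combinations within 10 GB:
- gateway: memory 7, value 57
- cache: memory 10, value 56
- scheduler: memory 9, value 48
Best: 57 rps.

57 rps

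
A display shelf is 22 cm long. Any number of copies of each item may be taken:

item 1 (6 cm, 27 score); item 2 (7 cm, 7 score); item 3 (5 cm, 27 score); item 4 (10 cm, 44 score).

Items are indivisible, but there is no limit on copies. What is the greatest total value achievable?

Best value-per-unit is item 3 at 27/5; filling with it alone gives 4×27 = 108.
Optimal mix: 2×item 1 + 2×item 3 → length 22, value 108.

108 score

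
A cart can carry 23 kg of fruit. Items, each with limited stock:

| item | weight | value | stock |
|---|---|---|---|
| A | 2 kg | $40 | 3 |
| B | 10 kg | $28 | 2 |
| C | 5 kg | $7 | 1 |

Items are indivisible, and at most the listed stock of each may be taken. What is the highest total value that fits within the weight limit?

$155

Best selections within weight 23 and stock limits:
- 3×A + 1×B + 1×C: weight 21, value 155
- 3×A + 1×B: weight 16, value 148
Best: $155.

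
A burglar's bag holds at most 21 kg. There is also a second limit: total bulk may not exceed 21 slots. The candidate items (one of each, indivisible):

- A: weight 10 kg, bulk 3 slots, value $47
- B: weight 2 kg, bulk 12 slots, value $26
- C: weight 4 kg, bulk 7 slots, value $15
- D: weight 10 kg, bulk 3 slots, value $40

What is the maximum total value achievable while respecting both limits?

$87

Feasible sets respecting both limits:
- A+D: weight 20, bulk 6, value 87
- A+B: weight 12, bulk 15, value 73
- B+D: weight 12, bulk 15, value 66
- A+C: weight 14, bulk 10, value 62
Best: $87.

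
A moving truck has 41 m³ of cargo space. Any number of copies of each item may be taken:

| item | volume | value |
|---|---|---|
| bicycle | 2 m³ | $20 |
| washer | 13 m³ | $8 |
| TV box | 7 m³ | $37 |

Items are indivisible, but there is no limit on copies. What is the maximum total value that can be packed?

$400

Best value-per-unit is bicycle at 20/2, and filling with it alone uses volume 20×2=40. No mix of the others beats 20×20 = 400.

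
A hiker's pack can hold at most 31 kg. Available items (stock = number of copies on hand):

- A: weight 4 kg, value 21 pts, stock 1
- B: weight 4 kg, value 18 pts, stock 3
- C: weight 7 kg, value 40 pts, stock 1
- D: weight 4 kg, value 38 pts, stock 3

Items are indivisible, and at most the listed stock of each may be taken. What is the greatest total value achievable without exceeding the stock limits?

211 pts

Best selections within weight 31 and stock limits:
- 1×A + 2×B + 1×C + 3×D: weight 31, value 211
- 3×B + 1×C + 3×D: weight 31, value 208
- 1×A + 1×B + 1×C + 3×D: weight 27, value 193
- 1×A + 3×B + 1×C + 2×D: weight 31, value 191
Best: 211 pts.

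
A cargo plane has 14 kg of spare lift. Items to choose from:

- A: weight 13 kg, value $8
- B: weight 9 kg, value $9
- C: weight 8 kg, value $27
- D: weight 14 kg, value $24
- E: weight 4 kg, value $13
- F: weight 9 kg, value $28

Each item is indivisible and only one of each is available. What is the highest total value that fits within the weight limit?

Check high-value combinations within 14 kg:
- E+F: weight 4+9=13, value 13+28=41
- C+E: weight 8+4=12, value 27+13=40
- F: weight 9, value 28
- C: weight 8, value 27
Best: $41.

$41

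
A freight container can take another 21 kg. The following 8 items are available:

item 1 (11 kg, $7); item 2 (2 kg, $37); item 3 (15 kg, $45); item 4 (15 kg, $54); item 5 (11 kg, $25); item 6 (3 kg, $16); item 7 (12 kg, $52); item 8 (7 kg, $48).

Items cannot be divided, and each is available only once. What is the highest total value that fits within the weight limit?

$137

Check high-value combinations within 21 kg:
- item 2+item 7+item 8: weight 2+12+7=21, value 37+52+48=137
- item 2+item 5+item 8: weight 2+11+7=20, value 37+25+48=110
- item 2+item 4+item 6: weight 2+15+3=20, value 37+54+16=107
- item 2+item 6+item 7: weight 2+3+12=17, value 37+16+52=105
- item 2+item 6+item 8: weight 2+3+7=12, value 37+16+48=101
Best: $137.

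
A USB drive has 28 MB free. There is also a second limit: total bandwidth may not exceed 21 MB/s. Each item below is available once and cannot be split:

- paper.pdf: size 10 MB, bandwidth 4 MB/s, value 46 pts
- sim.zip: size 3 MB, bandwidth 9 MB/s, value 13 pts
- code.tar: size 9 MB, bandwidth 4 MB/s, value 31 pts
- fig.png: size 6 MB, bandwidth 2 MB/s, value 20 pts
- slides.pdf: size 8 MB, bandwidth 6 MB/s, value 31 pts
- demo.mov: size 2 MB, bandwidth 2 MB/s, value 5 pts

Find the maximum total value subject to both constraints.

Feasible sets respecting both limits:
- paper.pdf+sim.zip+code.tar+fig.png: size 28, bandwidth 19, value 110
- paper.pdf+sim.zip+fig.png+slides.pdf: size 27, bandwidth 21, value 110
- paper.pdf+code.tar+slides.pdf: size 27, bandwidth 14, value 108
- paper.pdf+code.tar+fig.png+demo.mov: size 27, bandwidth 12, value 102
Best: 110 pts.

110 pts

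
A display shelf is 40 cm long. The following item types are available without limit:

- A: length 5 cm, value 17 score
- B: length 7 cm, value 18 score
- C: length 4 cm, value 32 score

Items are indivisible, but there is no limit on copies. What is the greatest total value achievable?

Best value-per-unit is C at 32/4, and filling with it alone uses length 10×4=40. No mix of the others beats 10×32 = 320.

320 score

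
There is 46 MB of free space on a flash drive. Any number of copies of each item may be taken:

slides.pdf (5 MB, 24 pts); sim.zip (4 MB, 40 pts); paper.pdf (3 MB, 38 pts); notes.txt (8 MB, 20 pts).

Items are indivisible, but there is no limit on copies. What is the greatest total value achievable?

Best value-per-unit is paper.pdf at 38/3; filling with it alone gives 15×38 = 570.
Optimal mix: 1×sim.zip + 14×paper.pdf → size 46, value 572.

572 pts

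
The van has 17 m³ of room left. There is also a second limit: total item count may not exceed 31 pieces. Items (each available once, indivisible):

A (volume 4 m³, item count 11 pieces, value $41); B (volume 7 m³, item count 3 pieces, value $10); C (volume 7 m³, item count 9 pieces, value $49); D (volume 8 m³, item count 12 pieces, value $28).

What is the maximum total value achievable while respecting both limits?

$90

Feasible sets respecting both limits:
- A+C: volume 11, item count 20, value 90
- C+D: volume 15, item count 21, value 77
- A+D: volume 12, item count 23, value 69
Best: $90.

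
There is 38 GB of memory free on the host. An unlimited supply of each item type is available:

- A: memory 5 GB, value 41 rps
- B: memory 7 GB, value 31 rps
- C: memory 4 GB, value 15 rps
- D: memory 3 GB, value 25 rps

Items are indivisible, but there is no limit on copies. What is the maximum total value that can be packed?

316 rps

Best value-per-unit is D at 25/3; filling with it alone gives 12×25 = 300.
Optimal mix: 1×A + 11×D → memory 38, value 316.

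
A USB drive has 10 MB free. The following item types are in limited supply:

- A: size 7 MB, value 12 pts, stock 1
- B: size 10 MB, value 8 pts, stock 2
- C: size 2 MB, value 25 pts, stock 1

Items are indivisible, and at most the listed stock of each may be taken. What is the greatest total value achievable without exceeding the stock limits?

37 pts

Top feasible selections:
- 1×A + 1×C: size 9, value 37
- 1×C: size 2, value 25
- 1×A: size 7, value 12
Best: 37 pts.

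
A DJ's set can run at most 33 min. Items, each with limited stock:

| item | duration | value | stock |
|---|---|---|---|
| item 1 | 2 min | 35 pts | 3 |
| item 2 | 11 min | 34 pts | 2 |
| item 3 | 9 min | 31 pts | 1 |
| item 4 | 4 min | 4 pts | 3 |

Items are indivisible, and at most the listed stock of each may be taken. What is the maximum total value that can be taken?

177 pts

Best selections within duration 33 and stock limits:
- 3×item 1 + 2×item 2 + 1×item 4: duration 32, value 177
- 3×item 1 + 1×item 2 + 1×item 3 + 1×item 4: duration 30, value 174
Best: 177 pts.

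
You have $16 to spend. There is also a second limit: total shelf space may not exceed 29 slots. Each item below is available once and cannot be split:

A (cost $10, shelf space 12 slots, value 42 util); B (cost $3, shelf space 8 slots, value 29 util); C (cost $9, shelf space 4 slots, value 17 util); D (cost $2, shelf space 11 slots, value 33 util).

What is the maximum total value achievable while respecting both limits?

Feasible sets respecting both limits:
- B+C+D: cost 14, shelf space 23, value 79
- A+D: cost 12, shelf space 23, value 75
- A+B: cost 13, shelf space 20, value 71
- B+D: cost 5, shelf space 19, value 62
Best: 79 util.

79 util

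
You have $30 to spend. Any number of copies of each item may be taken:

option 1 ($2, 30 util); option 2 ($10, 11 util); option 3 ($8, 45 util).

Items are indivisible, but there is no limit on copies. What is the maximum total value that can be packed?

Best value-per-unit is option 1 at 30/2, and filling with it alone uses cost 15×2=30. No mix of the others beats 15×30 = 450.

450 util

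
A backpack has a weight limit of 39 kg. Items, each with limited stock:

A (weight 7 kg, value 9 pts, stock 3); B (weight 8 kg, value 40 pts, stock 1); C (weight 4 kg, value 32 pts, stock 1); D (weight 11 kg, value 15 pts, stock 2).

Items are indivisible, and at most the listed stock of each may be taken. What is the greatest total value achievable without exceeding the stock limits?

105 pts

Best selections within weight 39 and stock limits:
- 2×A + 1×B + 1×C + 1×D: weight 37, value 105
- 1×B + 1×C + 2×D: weight 34, value 102
Best: 105 pts.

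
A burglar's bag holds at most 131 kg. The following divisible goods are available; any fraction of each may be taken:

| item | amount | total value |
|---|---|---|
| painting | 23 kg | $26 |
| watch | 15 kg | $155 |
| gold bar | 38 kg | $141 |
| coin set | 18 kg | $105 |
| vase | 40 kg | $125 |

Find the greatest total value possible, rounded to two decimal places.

Take in order of value per unit:
- watch (155/15 per unit): all 15 → value 155, running total 155.00
- coin set (105/18 per unit): all 18 → value 105, running total 260.00
- gold bar (141/38 per unit): all 38 → value 141, running total 401.00
- vase (125/40 per unit): all 40 → value 125, running total 526.00
- painting (26/23 per unit): 20 of 23 → value 20×26/23 = 22.6087, running total 548.61
Total 548.61.

548.61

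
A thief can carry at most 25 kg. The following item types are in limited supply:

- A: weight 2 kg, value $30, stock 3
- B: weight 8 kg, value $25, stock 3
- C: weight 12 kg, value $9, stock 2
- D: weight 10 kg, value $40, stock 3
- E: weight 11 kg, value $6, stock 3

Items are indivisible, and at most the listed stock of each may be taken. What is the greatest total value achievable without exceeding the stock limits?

Top feasible selections:
- 3×A + 1×B + 1×D: weight 24, value 155
- 3×A + 2×B: weight 22, value 140
- 2×A + 2×D: weight 24, value 140
- 3×A + 1×D: weight 16, value 130
Best: $155.

$155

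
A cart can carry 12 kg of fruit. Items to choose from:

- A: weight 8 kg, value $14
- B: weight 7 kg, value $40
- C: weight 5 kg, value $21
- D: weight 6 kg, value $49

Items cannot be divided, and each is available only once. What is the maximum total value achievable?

$70

This is a 0/1 knapsack; check combinations near the capacity.
- C+D: weight 5+6=11, value 21+49=70
- B+C: weight 7+5=12, value 40+21=61
- D: weight 6, value 49
- B: weight 7, value 40
- C: weight 5, value 21
Best: $70.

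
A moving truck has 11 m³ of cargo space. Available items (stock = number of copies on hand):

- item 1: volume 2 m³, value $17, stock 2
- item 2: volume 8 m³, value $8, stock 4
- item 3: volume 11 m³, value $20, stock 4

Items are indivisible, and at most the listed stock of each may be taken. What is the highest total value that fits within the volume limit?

$34

Top feasible selections:
- 2×item 1: volume 4, value 34
- 1×item 1 + 1×item 2: volume 10, value 25
- 1×item 3: volume 11, value 20
Best: $34.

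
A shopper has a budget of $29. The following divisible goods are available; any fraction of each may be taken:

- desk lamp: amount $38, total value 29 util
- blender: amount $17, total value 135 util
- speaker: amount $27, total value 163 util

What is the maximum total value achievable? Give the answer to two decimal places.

Take in order of value per unit:
- blender (135/17 per unit): all 17 → value 135, running total 135.00
- speaker (163/27 per unit): 12 of 27 → value 12×163/27 = 72.4444, running total 207.44
Total 207.44.

207.44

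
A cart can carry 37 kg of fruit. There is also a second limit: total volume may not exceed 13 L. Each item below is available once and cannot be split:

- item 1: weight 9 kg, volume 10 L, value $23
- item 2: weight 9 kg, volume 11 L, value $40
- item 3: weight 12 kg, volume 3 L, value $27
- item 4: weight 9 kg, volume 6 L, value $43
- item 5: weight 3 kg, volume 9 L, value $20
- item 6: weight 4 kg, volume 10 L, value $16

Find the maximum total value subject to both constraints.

Feasible sets respecting both limits:
- item 3+item 4: weight 21, volume 9, value 70
- item 1+item 3: weight 21, volume 13, value 50
- item 3+item 5: weight 15, volume 12, value 47
- item 4: weight 9, volume 6, value 43
Best: $70.

$70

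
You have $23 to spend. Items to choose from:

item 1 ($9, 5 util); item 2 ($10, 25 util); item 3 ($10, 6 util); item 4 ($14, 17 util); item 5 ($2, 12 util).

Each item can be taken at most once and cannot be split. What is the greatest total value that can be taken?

43 util

Check high-value combinations within $23:
- item 2+item 3+item 5: cost 10+10+2=22, value 25+6+12=43
- item 1+item 2+item 5: cost 9+10+2=21, value 5+25+12=42
- item 2+item 5: cost 10+2=12, value 25+12=37
- item 2+item 3: cost 10+10=20, value 25+6=31
Best: 43 util.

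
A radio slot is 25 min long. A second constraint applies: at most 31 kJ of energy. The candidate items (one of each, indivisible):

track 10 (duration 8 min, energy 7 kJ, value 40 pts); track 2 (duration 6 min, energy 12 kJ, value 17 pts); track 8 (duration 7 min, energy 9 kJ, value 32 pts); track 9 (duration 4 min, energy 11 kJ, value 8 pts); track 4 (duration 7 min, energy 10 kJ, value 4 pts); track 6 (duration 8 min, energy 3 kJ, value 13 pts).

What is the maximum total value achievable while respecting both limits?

Feasible sets respecting both limits:
- track 10+track 2+track 8: duration 21, energy 28, value 89
- track 10+track 8+track 6: duration 23, energy 19, value 85
- track 10+track 8+track 9: duration 19, energy 27, value 80
Best: 89 pts.

89 pts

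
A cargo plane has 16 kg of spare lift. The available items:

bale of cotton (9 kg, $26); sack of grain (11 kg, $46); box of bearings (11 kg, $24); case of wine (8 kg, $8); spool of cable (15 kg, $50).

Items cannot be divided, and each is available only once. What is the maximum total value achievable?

This is a 0/1 knapsack; check combinations near the capacity.
- spool of cable: weight 15, value 50
- sack of grain: weight 11, value 46
- bale of cotton: weight 9, value 26
Best: $50.

$50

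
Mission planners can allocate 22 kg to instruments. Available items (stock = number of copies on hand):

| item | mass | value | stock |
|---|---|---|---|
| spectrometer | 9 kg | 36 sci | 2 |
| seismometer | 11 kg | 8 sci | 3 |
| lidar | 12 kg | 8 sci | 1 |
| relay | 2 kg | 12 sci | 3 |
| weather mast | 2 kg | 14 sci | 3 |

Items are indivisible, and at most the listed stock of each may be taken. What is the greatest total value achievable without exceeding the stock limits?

114 sci

Top feasible selections:
- 1×spectrometer + 3×relay + 3×weather mast: mass 21, value 114
- 1×spectrometer + 2×relay + 3×weather mast: mass 19, value 102
Best: 114 sci.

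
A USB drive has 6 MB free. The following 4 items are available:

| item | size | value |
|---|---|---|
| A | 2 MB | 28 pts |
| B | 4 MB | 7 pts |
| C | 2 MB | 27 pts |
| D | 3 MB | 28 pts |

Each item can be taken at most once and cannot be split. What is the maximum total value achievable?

56 pts

This is a 0/1 knapsack; check combinations near the capacity.
- A+D: size 2+3=5, value 28+28=56
- A+C: size 2+2=4, value 28+27=55
- C+D: size 2+3=5, value 27+28=55
- A+B: size 2+4=6, value 28+7=35
Best: 56 pts.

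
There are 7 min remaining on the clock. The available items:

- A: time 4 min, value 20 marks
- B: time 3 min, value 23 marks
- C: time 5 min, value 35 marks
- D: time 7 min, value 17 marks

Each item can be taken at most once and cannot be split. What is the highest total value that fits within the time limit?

Check high-value combinations within 7 min:
- A+B: time 4+3=7, value 20+23=43
- C: time 5, value 35
- B: time 3, value 23
- A: time 4, value 20
Best: 43 marks.

43 marks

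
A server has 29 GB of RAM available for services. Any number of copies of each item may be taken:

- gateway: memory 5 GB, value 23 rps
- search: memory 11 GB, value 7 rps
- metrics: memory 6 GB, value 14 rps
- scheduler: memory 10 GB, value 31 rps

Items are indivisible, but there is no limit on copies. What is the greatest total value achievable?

115 rps

Best value-per-unit is gateway at 23/5, and filling with it alone uses memory 5×5=25. No mix of the others beats 5×23 = 115.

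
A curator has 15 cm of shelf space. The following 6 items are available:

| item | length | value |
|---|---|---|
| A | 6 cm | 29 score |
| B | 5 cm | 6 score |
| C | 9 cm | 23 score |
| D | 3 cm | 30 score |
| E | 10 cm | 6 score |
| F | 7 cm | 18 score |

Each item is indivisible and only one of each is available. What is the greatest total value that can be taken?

65 score

Check high-value combinations within 15 cm:
- A+B+D: length 6+5+3=14, value 29+6+30=65
- A+D: length 6+3=9, value 29+30=59
- B+D+F: length 5+3+7=15, value 6+30+18=54
- C+D: length 9+3=12, value 23+30=53
- A+C: length 6+9=15, value 29+23=52
Best: 65 score.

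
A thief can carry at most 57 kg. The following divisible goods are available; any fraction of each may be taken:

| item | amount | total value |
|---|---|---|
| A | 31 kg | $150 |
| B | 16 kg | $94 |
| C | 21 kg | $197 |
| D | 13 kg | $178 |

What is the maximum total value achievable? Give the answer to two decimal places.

Take in order of value per unit:
- D (178/13 per unit): all 13 → value 178, running total 178.00
- C (197/21 per unit): all 21 → value 197, running total 375.00
- B (94/16 per unit): all 16 → value 94, running total 469.00
- A (150/31 per unit): 7 of 31 → value 7×150/31 = 33.8710, running total 502.87
Total 502.87.

502.87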